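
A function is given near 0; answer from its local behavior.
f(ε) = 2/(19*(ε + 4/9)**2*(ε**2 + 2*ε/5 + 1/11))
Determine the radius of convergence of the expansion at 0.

Denominator factor (ε + 4/9)^2: pole of order 2 at -4/9, modulus 4/9.
Denominator factor (ε**2 + 2*ε/5 + 1/11): discriminant -56/275, complex-conjugate roots (-1/5) + ((1/55)*sqrt(154))*i and (-1/5) - ((1/55)*sqrt(154))*i; poles of order 1, moduli (1/11)*sqrt(11) and (1/11)*sqrt(11).
The radius of convergence is the smallest modulus among the singular points: (1/11)*sqrt(11).

The radius of convergence is (1/11)*sqrt(11).


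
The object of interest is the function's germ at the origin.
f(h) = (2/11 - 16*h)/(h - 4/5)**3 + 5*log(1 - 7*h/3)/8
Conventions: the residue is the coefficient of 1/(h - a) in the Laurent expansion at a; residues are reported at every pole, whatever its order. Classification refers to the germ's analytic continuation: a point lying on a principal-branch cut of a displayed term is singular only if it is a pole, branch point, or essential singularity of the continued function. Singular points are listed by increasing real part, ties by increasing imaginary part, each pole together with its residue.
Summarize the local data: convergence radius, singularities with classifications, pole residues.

Denominator factor (h - 4/5)^3: pole of order 3 at 4/5, modulus 4/5.
Branch term (5/8)*log(1 - h/(3/7)): its argument vanishes at h = 3/7, a logarithmic branch point, modulus 3/7.
The radius of convergence is the smallest modulus among the singular points: 3/7.
The branch term is analytic at 4/5 and contributes nothing to the residue; only the rational part matters.
At the order-3 pole 4/5 set g(h) = (h - (4/5))^3*(rational part) = 2/11 - 16*h.
Order-3 pole: residue = g''(a)/2; g''(4/5) = 0, so the residue is 0.
List the singular points by increasing real part (a conjugate pair: the negative imaginary part first).

Radius of convergence at 0: 3/7.
At 3/7: a logarithmic branch point.
At 4/5: a pole of order 3; residue 0.


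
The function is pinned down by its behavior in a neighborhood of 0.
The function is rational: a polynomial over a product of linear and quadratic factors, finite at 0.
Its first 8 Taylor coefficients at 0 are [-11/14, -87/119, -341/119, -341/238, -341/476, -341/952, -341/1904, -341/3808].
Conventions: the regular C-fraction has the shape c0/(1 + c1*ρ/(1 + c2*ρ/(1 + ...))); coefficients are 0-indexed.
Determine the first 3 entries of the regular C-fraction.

The regular C-fraction coefficients are [-11/14, -174/187, -48629/16269].

Taylor coefficients (read off): a_0 = -11/14, a_1 = -87/119, a_2 = -341/119.
c0 = a_0 = -11/14. Peel one level at a time: if S = 1 + c*ρ/S' with S'(0) = 1, then c is the ρ-coefficient of S and S' = c*ρ/(S - 1).
S_1 = c0/f = 1 + (-174/187)*ρ + (-97258/34969)*ρ^2 + ...; c1 = -174/187.
S_2 = c1*ρ/(S_1 - 1) = 1 + (-48629/16269)*ρ + ...; c2 = -48629/16269.


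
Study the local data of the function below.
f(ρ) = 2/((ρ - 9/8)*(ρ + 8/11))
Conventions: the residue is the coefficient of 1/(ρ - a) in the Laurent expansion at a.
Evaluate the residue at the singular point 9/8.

The residue is 176/163.

At the order-1 pole 9/8 set g(ρ) = (ρ - (9/8))*f(ρ) = 2/(ρ + 8/11).
Simple pole: residue = g(a) at a = 9/8, which is 176/163.


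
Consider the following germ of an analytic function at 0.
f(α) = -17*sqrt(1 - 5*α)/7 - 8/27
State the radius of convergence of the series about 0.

The radius of convergence is 1/5.

Branch term (-17/7)*sqrt(1 - α/(1/5)): its argument vanishes at α = 1/5, a square-root branch point, modulus 1/5.
The radius of convergence is the smallest modulus among the singular points: 1/5.


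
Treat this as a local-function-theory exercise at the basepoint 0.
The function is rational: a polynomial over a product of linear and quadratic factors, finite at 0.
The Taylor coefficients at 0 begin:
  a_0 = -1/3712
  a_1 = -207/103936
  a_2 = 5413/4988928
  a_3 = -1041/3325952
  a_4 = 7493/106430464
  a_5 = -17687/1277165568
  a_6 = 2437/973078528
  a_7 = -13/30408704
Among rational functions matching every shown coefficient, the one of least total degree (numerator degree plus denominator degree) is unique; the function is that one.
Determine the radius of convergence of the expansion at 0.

The radius of convergence is 8.

No rational of total degree below 5 reproduces all 8 coefficients; solving the [2/3] Pade equations on them gives f(ω) = (ω**2/6 - 15*ω/14 - 4/29)/(ω + 8)**3, whose expansion matches every shown term.
Denominator factor (ω + 8)^3: pole of order 3 at -8, modulus 8.
The radius of convergence is the smallest modulus among the singular points: 8.


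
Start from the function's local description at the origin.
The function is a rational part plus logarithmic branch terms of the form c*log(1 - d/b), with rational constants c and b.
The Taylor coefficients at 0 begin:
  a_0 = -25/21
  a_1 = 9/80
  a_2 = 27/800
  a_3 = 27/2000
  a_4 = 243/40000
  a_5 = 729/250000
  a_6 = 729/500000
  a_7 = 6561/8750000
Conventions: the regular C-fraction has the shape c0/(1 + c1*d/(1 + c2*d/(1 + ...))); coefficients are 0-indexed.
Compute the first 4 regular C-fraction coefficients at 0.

The regular C-fraction coefficients are [-25/21, 189/2000, -789/2000, -20/263].

Taylor coefficients (read off): a_0 = -25/21, a_1 = 9/80, a_2 = 27/800, a_3 = 27/2000.
c0 = a_0 = -25/21. Peel one level at a time: if S = 1 + c*d/S' with S'(0) = 1, then c is the d-coefficient of S and S' = c*d/(S - 1).
S_1 = c0/f = 1 + (189/2000)*d + (149121/4000000)*d^2 + ...; c1 = 189/2000.
S_2 = c1*d/(S_1 - 1) = 1 + (-789/2000)*d + (-3/100)*d^2 + ...; c2 = -789/2000.
S_3 = c2*d/(S_2 - 1) = 1 + (-20/263)*d + ...; c3 = -20/263.


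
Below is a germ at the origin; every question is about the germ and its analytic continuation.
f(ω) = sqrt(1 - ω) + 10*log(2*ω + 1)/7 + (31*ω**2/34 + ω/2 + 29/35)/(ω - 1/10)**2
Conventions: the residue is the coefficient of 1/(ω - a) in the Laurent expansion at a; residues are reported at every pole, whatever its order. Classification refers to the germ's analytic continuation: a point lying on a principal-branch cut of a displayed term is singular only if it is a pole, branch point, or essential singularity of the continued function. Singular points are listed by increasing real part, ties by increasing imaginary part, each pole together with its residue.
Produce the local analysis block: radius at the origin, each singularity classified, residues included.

Denominator factor (ω - 1/10)^2: pole of order 2 at 1/10, modulus 1/10.
Branch term (10/7)*log(1 - ω/(-1/2)): its argument vanishes at ω = -1/2, a logarithmic branch point, modulus 1/2.
Branch term (1)*sqrt(1 - ω/(1)): its argument vanishes at ω = 1, a square-root branch point, modulus 1.
The radius of convergence is the smallest modulus among the singular points: 1/10.
The branch terms are analytic at 1/10 and contribute nothing to the residue; only the rational part matters.
At the order-2 pole 1/10 set g(ω) = (ω - (1/10))^2*(rational part) = 31*ω**2/34 + ω/2 + 29/35.
Order-2 pole: residue = g'(a); g'(1/10) = 58/85, so the residue is 58/85.
List the singular points by increasing real part (a conjugate pair: the negative imaginary part first).

Radius of convergence at 0: 1/10.
At -1/2: a logarithmic branch point.
At 1/10: a pole of order 2; residue 58/85.
At 1: an algebraic (square-root) branch point.


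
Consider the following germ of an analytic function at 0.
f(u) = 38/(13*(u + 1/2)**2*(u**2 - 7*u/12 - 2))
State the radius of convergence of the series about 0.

Denominator factor (u + 1/2)^2: pole of order 2 at -1/2, modulus 1/2.
Denominator factor (u**2 - 7*u/12 - 2): discriminant 1201/144, real irrational roots 7/24 + (1/24)*sqrt(1201) and 7/24 - (1/24)*sqrt(1201); poles of order 1, moduli 7/24 + (1/24)*sqrt(1201) and -7/24 + (1/24)*sqrt(1201).
The radius of convergence is the smallest modulus among the singular points: 1/2.

The radius of convergence is 1/2.


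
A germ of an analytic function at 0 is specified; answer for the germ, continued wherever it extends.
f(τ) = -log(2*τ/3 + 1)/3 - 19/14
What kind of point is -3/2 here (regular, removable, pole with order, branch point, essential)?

The term (-1/3)*log(1 - τ/(-3/2)) has argument 1 - -3/2/(-3/2) = 0 at -3/2: a logarithmic (infinitely-sheeted) branch point; the remaining terms are analytic or single-valued there.

The point is a logarithmic branch point.


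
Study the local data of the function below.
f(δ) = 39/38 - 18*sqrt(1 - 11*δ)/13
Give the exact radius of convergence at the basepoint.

Branch term (-18/13)*sqrt(1 - δ/(1/11)): its argument vanishes at δ = 1/11, a square-root branch point, modulus 1/11.
The radius of convergence is the smallest modulus among the singular points: 1/11.

The radius of convergence is 1/11.


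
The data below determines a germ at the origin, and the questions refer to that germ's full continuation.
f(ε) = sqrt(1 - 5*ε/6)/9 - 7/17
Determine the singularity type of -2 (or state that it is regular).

The point is a regular point.

There is no denominator, hence no pole anywhere.
Branch term sqrt(1 - ε/(6/5)): argument at -2 is 8/3, nonzero, so -2 is not its branch point (a point on a principal cut is still regular for the continued germ).
So the germ continues analytically to -2.


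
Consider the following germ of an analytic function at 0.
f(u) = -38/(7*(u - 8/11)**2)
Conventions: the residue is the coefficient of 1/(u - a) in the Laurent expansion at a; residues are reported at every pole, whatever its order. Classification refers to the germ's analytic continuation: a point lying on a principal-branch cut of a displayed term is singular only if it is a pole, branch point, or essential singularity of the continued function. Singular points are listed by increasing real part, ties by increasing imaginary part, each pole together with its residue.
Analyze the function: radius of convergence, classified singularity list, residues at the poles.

Radius of convergence at 0: 8/11.
At 8/11: a pole of order 2; residue 0.

Denominator factor (u - 8/11)^2: pole of order 2 at 8/11, modulus 8/11.
The radius of convergence is the smallest modulus among the singular points: 8/11.
At the order-2 pole 8/11 set g(u) = (u - (8/11))^2*f(u) = -38/7.
Order-2 pole: residue = g'(a); g'(8/11) = 0, so the residue is 0.


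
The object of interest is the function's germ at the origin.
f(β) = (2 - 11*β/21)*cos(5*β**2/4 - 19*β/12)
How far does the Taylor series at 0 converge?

The factor cos(5*β**2/4 - 19*β/12) is entire and contributes no finite singular point.
The polynomial part has no poles.
No finite singular points: the Taylor series at 0 converges everywhere.

The radius of convergence is infinite.


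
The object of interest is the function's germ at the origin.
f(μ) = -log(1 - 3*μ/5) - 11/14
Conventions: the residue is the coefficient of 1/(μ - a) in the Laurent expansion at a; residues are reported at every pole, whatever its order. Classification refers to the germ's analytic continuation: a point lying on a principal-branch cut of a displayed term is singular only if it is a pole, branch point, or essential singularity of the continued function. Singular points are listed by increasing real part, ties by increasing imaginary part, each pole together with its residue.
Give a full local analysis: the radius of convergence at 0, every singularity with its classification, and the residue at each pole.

Radius of convergence at 0: 5/3.
At 5/3: a logarithmic branch point.

Branch term (-1)*log(1 - μ/(5/3)): its argument vanishes at μ = 5/3, a logarithmic branch point, modulus 5/3.
The radius of convergence is the smallest modulus among the singular points: 5/3.


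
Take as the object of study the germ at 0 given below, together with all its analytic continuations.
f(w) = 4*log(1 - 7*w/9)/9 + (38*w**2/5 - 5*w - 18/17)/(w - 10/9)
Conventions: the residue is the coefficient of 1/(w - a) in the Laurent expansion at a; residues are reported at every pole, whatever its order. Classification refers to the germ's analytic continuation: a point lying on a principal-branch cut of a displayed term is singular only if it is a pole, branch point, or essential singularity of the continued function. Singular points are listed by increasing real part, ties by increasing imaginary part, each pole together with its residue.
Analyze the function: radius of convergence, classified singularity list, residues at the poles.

Denominator factor (w - 10/9): pole of order 1 at 10/9, modulus 10/9.
Branch term (4/9)*log(1 - w/(9/7)): its argument vanishes at w = 9/7, a logarithmic branch point, modulus 9/7.
The radius of convergence is the smallest modulus among the singular points: 10/9.
The branch term is analytic at 10/9 and contributes nothing to the residue; only the rational part matters.
At the order-1 pole 10/9 set g(w) = (w - (10/9))*(rational part) = 38*w**2/5 - 5*w - 18/17.
Simple pole: residue = g(a) at a = 10/9, which is 3812/1377.
List the singular points by increasing real part (a conjugate pair: the negative imaginary part first).

Radius of convergence at 0: 10/9.
At 10/9: a pole of order 1; residue 3812/1377.
At 9/7: a logarithmic branch point.


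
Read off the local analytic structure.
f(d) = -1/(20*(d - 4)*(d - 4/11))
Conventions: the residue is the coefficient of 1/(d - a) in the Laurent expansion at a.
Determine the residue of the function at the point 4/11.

At the order-1 pole 4/11 set g(d) = (d - (4/11))*f(d) = -1/(20*(d - 4)).
Simple pole: residue = g(a) at a = 4/11, which is 11/800.

The residue is 11/800.


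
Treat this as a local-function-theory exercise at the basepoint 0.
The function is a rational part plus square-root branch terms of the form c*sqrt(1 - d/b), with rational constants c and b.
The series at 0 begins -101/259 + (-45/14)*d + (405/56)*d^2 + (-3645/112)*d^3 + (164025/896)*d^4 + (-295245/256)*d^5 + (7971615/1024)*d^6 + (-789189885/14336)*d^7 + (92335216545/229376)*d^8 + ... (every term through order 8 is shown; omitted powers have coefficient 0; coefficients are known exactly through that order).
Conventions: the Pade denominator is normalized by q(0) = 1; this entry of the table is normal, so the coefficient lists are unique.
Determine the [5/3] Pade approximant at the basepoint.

Taylor coefficients needed (read off): a_0 = -101/259, a_1 = -45/14, a_2 = 405/56, a_3 = -3645/112, a_4 = 164025/896, a_5 = -295245/256, a_6 = 7971615/1024, a_7 = -789189885/14336, a_8 = 92335216545/229376.
Write the denominator as Q(d) = 1 + q1*d + q2*d^2 + q3*d^3. Requiring Q*f - P = O(d^9) with deg P <= 5 kills the coefficients of d^6..d^8 in Q*f:
  d^6: a_6 + q1*a_5 + q2*a_4 + q3*a_3 = 0, i.e. 7971615/1024 + (-295245/256)*q1 + (164025/896)*q2 + (-3645/112)*q3 = 0.
  d^7: a_7 + q1*a_6 + q2*a_5 + q3*a_4 = 0, i.e. -789189885/14336 + (7971615/1024)*q1 + (-295245/256)*q2 + (164025/896)*q3 = 0.
  d^8: a_8 + q1*a_7 + q2*a_6 + q3*a_5 = 0, i.e. 92335216545/229376 + (-789189885/14336)*q1 + (7971615/1024)*q2 + (-295245/256)*q3 = 0.
Solving this linear system: q1 = 243/16, q2 = 2187/32, q3 = 10935/128.
The numerator is Q*f truncated at degree 5: P0 = a_0 = -101/259; P1 = a_1 + q1*a_0 = -5409/592; P2 = a_2 + q1*a_1 + q2*a_0 = -282771/4144; P3 = a_3 + q1*a_2 + q2*a_1 + q3*a_0 = -2912355/16576; P4 = a_4 + q1*a_3 + q2*a_2 + q3*a_1 = -164025/1792; P5 = a_5 + q1*a_4 + q2*a_3 + q3*a_2 = 295245/14336.

The Pade approximant has numerator coefficients [-101/259, -5409/592, -282771/4144, -2912355/16576, -164025/1792, 295245/14336]; denominator coefficients [1, 243/16, 2187/32, 10935/128].


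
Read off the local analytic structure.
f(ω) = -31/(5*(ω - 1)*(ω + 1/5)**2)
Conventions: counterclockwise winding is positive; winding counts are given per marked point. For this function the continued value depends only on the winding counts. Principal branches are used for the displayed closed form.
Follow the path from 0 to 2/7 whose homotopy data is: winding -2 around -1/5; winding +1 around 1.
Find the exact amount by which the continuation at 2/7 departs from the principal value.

The function is rational, hence single-valued: continuing it around any pole returns the same value, so the difference is 0.

Continued minus principal equals 0.


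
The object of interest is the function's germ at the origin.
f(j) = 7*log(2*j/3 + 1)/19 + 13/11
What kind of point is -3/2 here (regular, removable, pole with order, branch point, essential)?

The point is a logarithmic branch point.

The term (7/19)*log(1 - j/(-3/2)) has argument 1 - -3/2/(-3/2) = 0 at -3/2: a logarithmic (infinitely-sheeted) branch point; the remaining terms are analytic or single-valued there.


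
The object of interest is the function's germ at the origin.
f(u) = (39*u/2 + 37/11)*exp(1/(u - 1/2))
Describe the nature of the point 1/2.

The exponent 1/(u - (1/2)) has a pole at 1/2, so exp(1/(u - (1/2))) takes every nonzero value near it: an essential singularity (not a pole of any order).

The point is an essential singularity.


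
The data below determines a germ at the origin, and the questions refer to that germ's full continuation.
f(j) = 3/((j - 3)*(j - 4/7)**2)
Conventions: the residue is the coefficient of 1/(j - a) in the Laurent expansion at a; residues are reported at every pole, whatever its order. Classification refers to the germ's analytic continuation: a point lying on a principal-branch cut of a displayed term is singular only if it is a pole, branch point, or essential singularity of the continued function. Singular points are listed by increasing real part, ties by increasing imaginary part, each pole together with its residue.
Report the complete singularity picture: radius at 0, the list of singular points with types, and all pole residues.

Radius of convergence at 0: 4/7.
At 4/7: a pole of order 2; residue -147/289.
At 3: a pole of order 1; residue 147/289.

Denominator factor (j - 3): pole of order 1 at 3, modulus 3.
Denominator factor (j - 4/7)^2: pole of order 2 at 4/7, modulus 4/7.
The radius of convergence is the smallest modulus among the singular points: 4/7.
At the order-2 pole 4/7 set g(j) = (j - (4/7))^2*f(j) = 3/(j - 3).
Order-2 pole: residue = g'(a); g'(4/7) = -147/289, so the residue is -147/289.
At the order-1 pole 3 set g(j) = (j - (3))*f(j) = 3/(j - 4/7)**2.
Simple pole: residue = g(a) at a = 3, which is 147/289.
List the singular points by increasing real part (a conjugate pair: the negative imaginary part first).


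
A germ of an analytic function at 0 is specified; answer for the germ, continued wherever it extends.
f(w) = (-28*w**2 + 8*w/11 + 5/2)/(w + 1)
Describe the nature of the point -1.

The point is a pole of order 1.

The denominator factor w + 1 vanishes at -1 and appears to the power 1; the numerator there equals -577/22, nonzero, and no other factor vanishes.
Hence a pole whose order is the multiplicity, 1.


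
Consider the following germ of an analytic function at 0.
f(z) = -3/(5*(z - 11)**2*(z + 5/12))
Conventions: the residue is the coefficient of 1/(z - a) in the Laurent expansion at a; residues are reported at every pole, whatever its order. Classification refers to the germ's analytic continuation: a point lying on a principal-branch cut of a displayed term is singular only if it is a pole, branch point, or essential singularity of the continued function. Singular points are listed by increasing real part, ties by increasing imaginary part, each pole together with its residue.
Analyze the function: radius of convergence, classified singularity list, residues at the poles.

Radius of convergence at 0: 5/12.
At -5/12: a pole of order 1; residue -432/93845.
At 11: a pole of order 2; residue 432/93845.

Denominator factor (z + 5/12): pole of order 1 at -5/12, modulus 5/12.
Denominator factor (z - 11)^2: pole of order 2 at 11, modulus 11.
The radius of convergence is the smallest modulus among the singular points: 5/12.
At the order-1 pole -5/12 set g(z) = (z - (-5/12))*f(z) = -3/(5*(z - 11)**2).
Simple pole: residue = g(a) at a = -5/12, which is -432/93845.
At the order-2 pole 11 set g(z) = (z - (11))^2*f(z) = -3/(5*(z + 5/12)).
Order-2 pole: residue = g'(a); g'(11) = 432/93845, so the residue is 432/93845.
List the singular points by increasing real part (a conjugate pair: the negative imaginary part first).


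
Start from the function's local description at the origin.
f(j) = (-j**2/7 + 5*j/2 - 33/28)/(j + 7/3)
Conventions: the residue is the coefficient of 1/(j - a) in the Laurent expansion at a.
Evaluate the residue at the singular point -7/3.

At the order-1 pole -7/3 set g(j) = (j - (-7/3))*f(j) = -j**2/7 + 5*j/2 - 33/28.
Simple pole: residue = g(a) at a = -7/3, which is -1963/252.

The residue is -1963/252.


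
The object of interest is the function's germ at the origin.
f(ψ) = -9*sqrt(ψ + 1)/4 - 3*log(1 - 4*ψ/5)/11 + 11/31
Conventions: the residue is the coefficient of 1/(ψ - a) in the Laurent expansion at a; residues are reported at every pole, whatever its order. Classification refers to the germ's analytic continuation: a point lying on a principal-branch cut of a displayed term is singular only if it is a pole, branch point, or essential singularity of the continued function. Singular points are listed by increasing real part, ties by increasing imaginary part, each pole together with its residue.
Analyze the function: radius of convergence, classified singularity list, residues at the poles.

Radius of convergence at 0: 1.
At -1: an algebraic (square-root) branch point.
At 5/4: a logarithmic branch point.

Branch term (-9/4)*sqrt(1 - ψ/(-1)): its argument vanishes at ψ = -1, a square-root branch point, modulus 1.
Branch term (-3/11)*log(1 - ψ/(5/4)): its argument vanishes at ψ = 5/4, a logarithmic branch point, modulus 5/4.
The radius of convergence is the smallest modulus among the singular points: 1.
List the singular points by increasing real part (a conjugate pair: the negative imaginary part first).


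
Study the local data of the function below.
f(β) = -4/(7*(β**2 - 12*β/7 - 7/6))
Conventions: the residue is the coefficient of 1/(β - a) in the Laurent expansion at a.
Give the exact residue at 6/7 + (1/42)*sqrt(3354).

The residue is -(2/559)*sqrt(3354).

The factor β**2 - 12*β/7 - 7/6 splits as (β - a)(β - a') with a = 6/7 + (1/42)*sqrt(3354), a' = 6/7 - (1/42)*sqrt(3354). At the order-1 pole a set g(β) = (β - a)*f(β) = [-4/7] / (β - a').
Simple pole: residue = g(a) at a = 6/7 + (1/42)*sqrt(3354), which is -(2/559)*sqrt(3354).


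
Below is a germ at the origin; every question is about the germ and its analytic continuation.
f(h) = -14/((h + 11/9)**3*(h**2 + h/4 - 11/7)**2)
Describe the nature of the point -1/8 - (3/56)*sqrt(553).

The point is a pole of order 2.

The denominator factor h**2 + h/4 - 11/7 vanishes at -1/8 - (3/56)*sqrt(553) and appears to the power 2; the numerator there equals -14, nonzero, and no other factor vanishes.
Hence a pole whose order is the multiplicity, 2.


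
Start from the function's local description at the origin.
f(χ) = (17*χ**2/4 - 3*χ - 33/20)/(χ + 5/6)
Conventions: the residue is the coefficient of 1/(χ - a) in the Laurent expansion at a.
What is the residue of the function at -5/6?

At the order-1 pole -5/6 set g(χ) = (χ - (-5/6))*f(χ) = 17*χ**2/4 - 3*χ - 33/20.
Simple pole: residue = g(a) at a = -5/6, which is 2737/720.

The residue is 2737/720.


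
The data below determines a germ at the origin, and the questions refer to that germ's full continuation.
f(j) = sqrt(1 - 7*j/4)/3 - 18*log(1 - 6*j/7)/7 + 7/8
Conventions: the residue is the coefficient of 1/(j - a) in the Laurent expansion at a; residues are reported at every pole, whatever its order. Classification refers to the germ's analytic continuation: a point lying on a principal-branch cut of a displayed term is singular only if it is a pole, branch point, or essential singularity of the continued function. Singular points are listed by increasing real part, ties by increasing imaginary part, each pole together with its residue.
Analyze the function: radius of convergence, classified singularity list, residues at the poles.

Radius of convergence at 0: 4/7.
At 4/7: an algebraic (square-root) branch point.
At 7/6: a logarithmic branch point.

Branch term (-18/7)*log(1 - j/(7/6)): its argument vanishes at j = 7/6, a logarithmic branch point, modulus 7/6.
Branch term (1/3)*sqrt(1 - j/(4/7)): its argument vanishes at j = 4/7, a square-root branch point, modulus 4/7.
The radius of convergence is the smallest modulus among the singular points: 4/7.
List the singular points by increasing real part (a conjugate pair: the negative imaginary part first).


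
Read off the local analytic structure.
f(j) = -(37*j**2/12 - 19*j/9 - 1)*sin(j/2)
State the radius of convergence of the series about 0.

The factor -sin(j/2) is entire and contributes no finite singular point.
The polynomial part has no poles.
No finite singular points: the Taylor series at 0 converges everywhere.

The radius of convergence is infinite.


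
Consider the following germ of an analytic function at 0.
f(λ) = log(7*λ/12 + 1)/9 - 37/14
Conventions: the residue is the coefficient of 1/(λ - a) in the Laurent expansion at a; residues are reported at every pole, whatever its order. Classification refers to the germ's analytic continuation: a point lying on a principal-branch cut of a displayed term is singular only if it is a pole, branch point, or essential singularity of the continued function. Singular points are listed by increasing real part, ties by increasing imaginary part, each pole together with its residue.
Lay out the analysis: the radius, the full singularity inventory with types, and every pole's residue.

Radius of convergence at 0: 12/7.
At -12/7: a logarithmic branch point.

Branch term (1/9)*log(1 - λ/(-12/7)): its argument vanishes at λ = -12/7, a logarithmic branch point, modulus 12/7.
The radius of convergence is the smallest modulus among the singular points: 12/7.


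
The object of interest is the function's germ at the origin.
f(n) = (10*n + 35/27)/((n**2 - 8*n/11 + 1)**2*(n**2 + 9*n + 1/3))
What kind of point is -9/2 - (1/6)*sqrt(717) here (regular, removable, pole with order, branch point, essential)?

The point is a pole of order 1.

The denominator factor n**2 + 9*n + 1/3 vanishes at -9/2 - (1/6)*sqrt(717) and appears to the power 1; the numerator there equals -1180/27 - (5/3)*sqrt(717), nonzero, and no other factor vanishes.
Hence a pole whose order is the multiplicity, 1.


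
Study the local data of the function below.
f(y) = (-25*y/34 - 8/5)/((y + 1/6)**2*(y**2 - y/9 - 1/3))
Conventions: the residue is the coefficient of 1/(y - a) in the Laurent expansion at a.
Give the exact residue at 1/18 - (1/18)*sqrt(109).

The factor y**2 - y/9 - 1/3 splits as (y - a)(y - a') with a = 1/18 - (1/18)*sqrt(109), a' = 1/18 + (1/18)*sqrt(109). At the order-1 pole a set g(y) = (y - a)*f(y) = [(-25*y/34 - 8/5)/(y + 1/6)**2] / (y - a').
Simple pole: residue = g(a) at a = 1/18 - (1/18)*sqrt(109), which is 220887/81685 + (933525/1780733)*sqrt(109).

The residue is 220887/81685 + (933525/1780733)*sqrt(109).


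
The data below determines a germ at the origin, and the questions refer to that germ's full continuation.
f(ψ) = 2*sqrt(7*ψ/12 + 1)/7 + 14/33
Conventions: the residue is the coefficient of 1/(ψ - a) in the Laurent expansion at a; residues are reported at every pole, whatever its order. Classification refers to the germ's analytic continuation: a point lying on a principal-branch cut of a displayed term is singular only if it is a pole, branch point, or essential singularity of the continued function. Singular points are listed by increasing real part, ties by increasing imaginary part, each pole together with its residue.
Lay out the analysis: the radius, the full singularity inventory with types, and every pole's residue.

Radius of convergence at 0: 12/7.
At -12/7: an algebraic (square-root) branch point.

Branch term (2/7)*sqrt(1 - ψ/(-12/7)): its argument vanishes at ψ = -12/7, a square-root branch point, modulus 12/7.
The radius of convergence is the smallest modulus among the singular points: 12/7.


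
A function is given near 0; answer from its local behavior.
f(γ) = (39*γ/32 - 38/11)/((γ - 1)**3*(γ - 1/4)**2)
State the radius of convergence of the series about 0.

The radius of convergence is 1/4.

Denominator factor (γ - 1/4)^2: pole of order 2 at 1/4, modulus 1/4.
Denominator factor (γ - 1)^3: pole of order 3 at 1, modulus 1.
The radius of convergence is the smallest modulus among the singular points: 1/4.


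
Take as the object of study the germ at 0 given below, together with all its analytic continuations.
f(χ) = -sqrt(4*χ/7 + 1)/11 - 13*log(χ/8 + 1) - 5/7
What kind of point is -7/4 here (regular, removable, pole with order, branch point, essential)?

The term (-1/11)*sqrt(1 - χ/(-7/4)) has argument 1 - -7/4/(-7/4) = 0 at -7/4: a square-root (algebraic, two-sheeted) branch point; the remaining terms are analytic or single-valued there.

The point is an algebraic (square-root) branch point.


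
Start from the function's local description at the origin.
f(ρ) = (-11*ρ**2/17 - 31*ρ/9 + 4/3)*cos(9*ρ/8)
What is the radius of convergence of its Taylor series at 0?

The factor cos(9*ρ/8) is entire and contributes no finite singular point.
The polynomial part has no poles.
No finite singular points: the Taylor series at 0 converges everywhere.

The radius of convergence is infinite.


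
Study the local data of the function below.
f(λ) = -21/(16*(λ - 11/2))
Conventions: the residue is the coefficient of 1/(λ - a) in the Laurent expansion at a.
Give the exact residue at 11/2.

The residue is -21/16.

At the order-1 pole 11/2 set g(λ) = (λ - (11/2))*f(λ) = -21/16.
Simple pole: residue = g(a) at a = 11/2, which is -21/16.


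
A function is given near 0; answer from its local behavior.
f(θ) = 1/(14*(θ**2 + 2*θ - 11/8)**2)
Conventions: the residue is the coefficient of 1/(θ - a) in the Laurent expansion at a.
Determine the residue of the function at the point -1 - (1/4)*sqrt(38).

The factor θ**2 + 2*θ - 11/8 splits as (θ - a)(θ - a') with a = -1 - (1/4)*sqrt(38), a' = -1 + (1/4)*sqrt(38). At the order-2 pole a set g(θ) = (θ - a)^2*f(θ) = [1/14] / (θ - a')^2.
Order-2 pole: residue = g'(a); g'(-1 - (1/4)*sqrt(38)) = (2/2527)*sqrt(38), so the residue is (2/2527)*sqrt(38).

The residue is (2/2527)*sqrt(38).


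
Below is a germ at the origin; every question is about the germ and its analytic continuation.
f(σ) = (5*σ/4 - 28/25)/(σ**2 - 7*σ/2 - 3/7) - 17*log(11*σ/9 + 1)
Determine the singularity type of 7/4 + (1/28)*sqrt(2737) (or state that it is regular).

The point is a pole of order 1.

The denominator factor σ**2 - 7*σ/2 - 3/7 vanishes at 7/4 + (1/28)*sqrt(2737) and appears to the power 1; the numerator there equals 427/400 + (5/112)*sqrt(2737), nonzero, and no other factor vanishes.
The branch terms are analytic at this point.
Hence a pole whose order is the multiplicity, 1.


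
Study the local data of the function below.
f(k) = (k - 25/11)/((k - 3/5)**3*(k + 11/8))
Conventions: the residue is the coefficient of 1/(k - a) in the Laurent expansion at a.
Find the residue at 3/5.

The residue is -2568000/5423429.

At the order-3 pole 3/5 set g(k) = (k - (3/5))^3*f(k) = (k - 25/11)/(k + 11/8).
Order-3 pole: residue = g''(a)/2; g''(3/5) = -5136000/5423429, so the residue is -2568000/5423429.


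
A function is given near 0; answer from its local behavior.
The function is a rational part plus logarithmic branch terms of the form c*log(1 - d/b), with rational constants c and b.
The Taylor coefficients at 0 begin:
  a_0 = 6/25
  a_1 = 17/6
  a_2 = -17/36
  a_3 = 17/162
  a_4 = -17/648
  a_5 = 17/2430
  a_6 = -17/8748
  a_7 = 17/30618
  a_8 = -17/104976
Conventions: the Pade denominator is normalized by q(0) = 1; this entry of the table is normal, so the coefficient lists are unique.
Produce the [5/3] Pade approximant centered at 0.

The Pade approximant has numerator coefficients [6/25, 179/60, 6689/5040, 1927/12960, 17/9072, -17/544320]; denominator coefficients [1, 5/8, 5/42, 5/756].

Taylor coefficients needed (read off): a_0 = 6/25, a_1 = 17/6, a_2 = -17/36, a_3 = 17/162, a_4 = -17/648, a_5 = 17/2430, a_6 = -17/8748, a_7 = 17/30618, a_8 = -17/104976.
Write the denominator as Q(d) = 1 + q1*d + q2*d^2 + q3*d^3. Requiring Q*f - P = O(d^9) with deg P <= 5 kills the coefficients of d^6..d^8 in Q*f:
  d^6: a_6 + q1*a_5 + q2*a_4 + q3*a_3 = 0, i.e. -17/8748 + (17/2430)*q1 + (-17/648)*q2 + (17/162)*q3 = 0.
  d^7: a_7 + q1*a_6 + q2*a_5 + q3*a_4 = 0, i.e. 17/30618 + (-17/8748)*q1 + (17/2430)*q2 + (-17/648)*q3 = 0.
  d^8: a_8 + q1*a_7 + q2*a_6 + q3*a_5 = 0, i.e. -17/104976 + (17/30618)*q1 + (-17/8748)*q2 + (17/2430)*q3 = 0.
Solving this linear system: q1 = 5/8, q2 = 5/42, q3 = 5/756.
The numerator is Q*f truncated at degree 5: P0 = a_0 = 6/25; P1 = a_1 + q1*a_0 = 179/60; P2 = a_2 + q1*a_1 + q2*a_0 = 6689/5040; P3 = a_3 + q1*a_2 + q2*a_1 + q3*a_0 = 1927/12960; P4 = a_4 + q1*a_3 + q2*a_2 + q3*a_1 = 17/9072; P5 = a_5 + q1*a_4 + q2*a_3 + q3*a_2 = -17/544320.


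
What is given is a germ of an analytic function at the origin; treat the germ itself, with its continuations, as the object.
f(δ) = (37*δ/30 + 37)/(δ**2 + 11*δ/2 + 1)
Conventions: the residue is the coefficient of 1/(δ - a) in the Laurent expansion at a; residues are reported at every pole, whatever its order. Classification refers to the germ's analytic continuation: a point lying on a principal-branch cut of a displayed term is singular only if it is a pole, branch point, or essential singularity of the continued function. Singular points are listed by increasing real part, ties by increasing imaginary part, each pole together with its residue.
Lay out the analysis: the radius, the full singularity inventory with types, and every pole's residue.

Denominator factor (δ**2 + 11*δ/2 + 1): discriminant 105/4, real irrational roots -11/4 + (1/4)*sqrt(105) and -11/4 - (1/4)*sqrt(105); poles of order 1, moduli 11/4 - (1/4)*sqrt(105) and 11/4 + (1/4)*sqrt(105).
The radius of convergence is the smallest modulus among the singular points: 11/4 - (1/4)*sqrt(105).
The factor δ**2 + 11*δ/2 + 1 splits as (δ - a)(δ - a') with a = -11/4 - (1/4)*sqrt(105), a' = -11/4 + (1/4)*sqrt(105). At the order-1 pole a set g(δ) = (δ - a)*f(δ) = [37*δ/30 + 37] / (δ - a').
Simple pole: residue = g(a) at a = -11/4 - (1/4)*sqrt(105), which is 37/60 - (4033/6300)*sqrt(105).
The factor δ**2 + 11*δ/2 + 1 splits as (δ - a)(δ - a') with a = -11/4 + (1/4)*sqrt(105), a' = -11/4 - (1/4)*sqrt(105). At the order-1 pole a set g(δ) = (δ - a)*f(δ) = [37*δ/30 + 37] / (δ - a').
Simple pole: residue = g(a) at a = -11/4 + (1/4)*sqrt(105), which is 37/60 + (4033/6300)*sqrt(105).
List the singular points by increasing real part (a conjugate pair: the negative imaginary part first).

Radius of convergence at 0: 11/4 - (1/4)*sqrt(105).
At -11/4 - (1/4)*sqrt(105): a pole of order 1; residue 37/60 - (4033/6300)*sqrt(105).
At -11/4 + (1/4)*sqrt(105): a pole of order 1; residue 37/60 + (4033/6300)*sqrt(105).


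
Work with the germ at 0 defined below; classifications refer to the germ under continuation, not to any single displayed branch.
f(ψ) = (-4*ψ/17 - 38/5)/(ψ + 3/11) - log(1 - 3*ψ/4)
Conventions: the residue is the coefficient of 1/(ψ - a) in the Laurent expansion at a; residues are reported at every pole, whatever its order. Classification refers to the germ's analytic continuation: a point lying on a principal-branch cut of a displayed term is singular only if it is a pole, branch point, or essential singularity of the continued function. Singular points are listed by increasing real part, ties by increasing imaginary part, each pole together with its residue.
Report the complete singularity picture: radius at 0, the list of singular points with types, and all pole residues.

Radius of convergence at 0: 3/11.
At -3/11: a pole of order 1; residue -7046/935.
At 4/3: a logarithmic branch point.

Denominator factor (ψ + 3/11): pole of order 1 at -3/11, modulus 3/11.
Branch term (-1)*log(1 - ψ/(4/3)): its argument vanishes at ψ = 4/3, a logarithmic branch point, modulus 4/3.
The radius of convergence is the smallest modulus among the singular points: 3/11.
The branch term is analytic at -3/11 and contributes nothing to the residue; only the rational part matters.
At the order-1 pole -3/11 set g(ψ) = (ψ - (-3/11))*(rational part) = -4*ψ/17 - 38/5.
Simple pole: residue = g(a) at a = -3/11, which is -7046/935.
List the singular points by increasing real part (a conjugate pair: the negative imaginary part first).


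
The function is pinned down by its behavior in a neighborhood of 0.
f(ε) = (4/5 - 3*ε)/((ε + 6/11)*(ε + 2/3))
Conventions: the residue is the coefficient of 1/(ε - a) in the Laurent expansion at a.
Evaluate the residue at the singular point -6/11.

At the order-1 pole -6/11 set g(ε) = (ε - (-6/11))*f(ε) = (4/5 - 3*ε)/(ε + 2/3).
Simple pole: residue = g(a) at a = -6/11, which is 201/10.

The residue is 201/10.


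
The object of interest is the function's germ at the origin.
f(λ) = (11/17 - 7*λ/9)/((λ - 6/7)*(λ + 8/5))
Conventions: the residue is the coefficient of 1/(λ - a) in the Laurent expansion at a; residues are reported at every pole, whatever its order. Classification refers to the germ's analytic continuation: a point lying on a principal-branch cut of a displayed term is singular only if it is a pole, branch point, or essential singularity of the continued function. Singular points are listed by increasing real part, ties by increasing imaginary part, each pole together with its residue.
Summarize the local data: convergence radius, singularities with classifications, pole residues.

Radius of convergence at 0: 6/7.
At -8/5: a pole of order 1; residue -10129/13158.
At 6/7: a pole of order 1; residue -35/4386.

Denominator factor (λ + 8/5): pole of order 1 at -8/5, modulus 8/5.
Denominator factor (λ - 6/7): pole of order 1 at 6/7, modulus 6/7.
The radius of convergence is the smallest modulus among the singular points: 6/7.
At the order-1 pole -8/5 set g(λ) = (λ - (-8/5))*f(λ) = (11/17 - 7*λ/9)/(λ - 6/7).
Simple pole: residue = g(a) at a = -8/5, which is -10129/13158.
At the order-1 pole 6/7 set g(λ) = (λ - (6/7))*f(λ) = (11/17 - 7*λ/9)/(λ + 8/5).
Simple pole: residue = g(a) at a = 6/7, which is -35/4386.
List the singular points by increasing real part (a conjugate pair: the negative imaginary part first).


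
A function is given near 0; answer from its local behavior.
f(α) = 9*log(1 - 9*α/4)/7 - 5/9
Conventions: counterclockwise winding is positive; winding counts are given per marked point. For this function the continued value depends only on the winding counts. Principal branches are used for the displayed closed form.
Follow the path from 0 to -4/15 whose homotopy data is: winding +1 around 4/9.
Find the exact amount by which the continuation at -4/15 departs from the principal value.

The rational part is single-valued and drops out of the difference; each branch term changes only by its own monodromy.
(9/7)*log(1 - α/(4/9)): each positive loop around 4/9 adds 2*pi*i to the log, so winding +1 contributes (9/7)*(1)*2*pi*i = (18/7)*pi*i.
Summing the contributions at α = -4/15 gives (18/7)*pi*i.

Continued minus principal equals (18/7)*pi*i.


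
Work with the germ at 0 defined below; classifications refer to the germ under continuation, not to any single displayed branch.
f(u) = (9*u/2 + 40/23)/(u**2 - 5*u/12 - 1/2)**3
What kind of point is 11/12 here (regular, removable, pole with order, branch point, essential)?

Denominator factors: u**2 - 5*u/12 - 1/2 = -1/24 at u = 11/12 — none vanishes.
So the germ continues analytically to 11/12.

The point is a regular point.


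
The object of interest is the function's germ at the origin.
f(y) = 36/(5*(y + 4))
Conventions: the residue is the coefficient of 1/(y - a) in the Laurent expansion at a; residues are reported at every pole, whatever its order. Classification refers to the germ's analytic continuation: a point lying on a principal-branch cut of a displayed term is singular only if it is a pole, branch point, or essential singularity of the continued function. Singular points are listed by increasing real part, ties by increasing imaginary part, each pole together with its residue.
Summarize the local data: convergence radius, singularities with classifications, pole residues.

Radius of convergence at 0: 4.
At -4: a pole of order 1; residue 36/5.

Denominator factor (y + 4): pole of order 1 at -4, modulus 4.
The radius of convergence is the smallest modulus among the singular points: 4.
At the order-1 pole -4 set g(y) = (y - (-4))*f(y) = 36/5.
Simple pole: residue = g(a) at a = -4, which is 36/5.
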